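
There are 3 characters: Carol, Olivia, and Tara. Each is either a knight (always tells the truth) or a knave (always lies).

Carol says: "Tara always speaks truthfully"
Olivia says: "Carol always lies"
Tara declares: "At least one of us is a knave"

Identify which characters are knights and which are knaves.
Carol is a knight.
Olivia is a knave.
Tara is a knight.

Verification:
- Carol (knight) says "Tara always speaks truthfully" - this is TRUE because Tara is a knight.
- Olivia (knave) says "Carol always lies" - this is FALSE (a lie) because Carol is a knight.
- Tara (knight) says "At least one of us is a knave" - this is TRUE because Olivia is a knave.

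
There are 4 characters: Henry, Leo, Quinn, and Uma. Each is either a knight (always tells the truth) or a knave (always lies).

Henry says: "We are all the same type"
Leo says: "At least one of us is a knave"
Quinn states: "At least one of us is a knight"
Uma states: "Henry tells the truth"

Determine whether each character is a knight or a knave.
Henry is a knave.
Leo is a knight.
Quinn is a knight.
Uma is a knave.

Verification:
- Henry (knave) says "We are all the same type" - this is FALSE (a lie) because Leo and Quinn are knights and Henry and Uma are knaves.
- Leo (knight) says "At least one of us is a knave" - this is TRUE because Henry and Uma are knaves.
- Quinn (knight) says "At least one of us is a knight" - this is TRUE because Leo and Quinn are knights.
- Uma (knave) says "Henry tells the truth" - this is FALSE (a lie) because Henry is a knave.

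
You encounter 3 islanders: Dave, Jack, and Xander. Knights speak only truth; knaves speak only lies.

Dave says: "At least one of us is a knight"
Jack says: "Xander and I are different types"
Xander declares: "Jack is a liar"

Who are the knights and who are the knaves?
Dave is a knight.
Jack is a knight.
Xander is a knave.

Verification:
- Dave (knight) says "At least one of us is a knight" - this is TRUE because Dave and Jack are knights.
- Jack (knight) says "Xander and I are different types" - this is TRUE because Jack is a knight and Xander is a knave.
- Xander (knave) says "Jack is a liar" - this is FALSE (a lie) because Jack is a knight.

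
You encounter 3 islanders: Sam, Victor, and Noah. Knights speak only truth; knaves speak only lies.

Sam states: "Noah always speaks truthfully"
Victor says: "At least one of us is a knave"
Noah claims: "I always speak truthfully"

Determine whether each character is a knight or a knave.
Sam is a knave.
Victor is a knight.
Noah is a knave.

Verification:
- Sam (knave) says "Noah always speaks truthfully" - this is FALSE (a lie) because Noah is a knave.
- Victor (knight) says "At least one of us is a knave" - this is TRUE because Sam and Noah are knaves.
- Noah (knave) says "I always speak truthfully" - this is FALSE (a lie) because Noah is a knave.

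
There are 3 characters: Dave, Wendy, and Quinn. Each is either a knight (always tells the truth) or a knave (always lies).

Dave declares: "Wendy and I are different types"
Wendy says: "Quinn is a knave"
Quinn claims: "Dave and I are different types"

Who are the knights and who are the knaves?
Dave is a knave.
Wendy is a knave.
Quinn is a knight.

Verification:
- Dave (knave) says "Wendy and I are different types" - this is FALSE (a lie) because Dave is a knave and Wendy is a knave.
- Wendy (knave) says "Quinn is a knave" - this is FALSE (a lie) because Quinn is a knight.
- Quinn (knight) says "Dave and I are different types" - this is TRUE because Quinn is a knight and Dave is a knave.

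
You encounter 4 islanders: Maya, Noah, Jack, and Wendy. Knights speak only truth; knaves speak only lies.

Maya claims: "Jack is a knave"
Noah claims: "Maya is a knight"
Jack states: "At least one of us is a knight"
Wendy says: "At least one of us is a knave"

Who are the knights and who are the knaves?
Maya is a knave.
Noah is a knave.
Jack is a knight.
Wendy is a knight.

Verification:
- Maya (knave) says "Jack is a knave" - this is FALSE (a lie) because Jack is a knight.
- Noah (knave) says "Maya is a knight" - this is FALSE (a lie) because Maya is a knave.
- Jack (knight) says "At least one of us is a knight" - this is TRUE because Jack and Wendy are knights.
- Wendy (knight) says "At least one of us is a knave" - this is TRUE because Maya and Noah are knaves.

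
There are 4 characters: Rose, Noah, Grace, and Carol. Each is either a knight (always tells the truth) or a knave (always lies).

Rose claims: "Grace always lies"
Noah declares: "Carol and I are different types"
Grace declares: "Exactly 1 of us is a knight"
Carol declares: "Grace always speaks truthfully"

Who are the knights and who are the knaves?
Rose is a knight.
Noah is a knight.
Grace is a knave.
Carol is a knave.

Verification:
- Rose (knight) says "Grace always lies" - this is TRUE because Grace is a knave.
- Noah (knight) says "Carol and I are different types" - this is TRUE because Noah is a knight and Carol is a knave.
- Grace (knave) says "Exactly 1 of us is a knight" - this is FALSE (a lie) because there are 2 knights.
- Carol (knave) says "Grace always speaks truthfully" - this is FALSE (a lie) because Grace is a knave.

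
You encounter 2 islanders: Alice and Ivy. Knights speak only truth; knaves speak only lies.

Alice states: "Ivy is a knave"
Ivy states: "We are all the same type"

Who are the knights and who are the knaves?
Alice is a knight.
Ivy is a knave.

Verification:
- Alice (knight) says "Ivy is a knave" - this is TRUE because Ivy is a knave.
- Ivy (knave) says "We are all the same type" - this is FALSE (a lie) because Alice is a knight and Ivy is a knave.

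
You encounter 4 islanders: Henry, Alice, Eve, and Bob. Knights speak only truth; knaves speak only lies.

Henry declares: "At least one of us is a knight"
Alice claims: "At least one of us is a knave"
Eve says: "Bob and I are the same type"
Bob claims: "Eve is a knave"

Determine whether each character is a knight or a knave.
Henry is a knight.
Alice is a knight.
Eve is a knave.
Bob is a knight.

Verification:
- Henry (knight) says "At least one of us is a knight" - this is TRUE because Henry, Alice, and Bob are knights.
- Alice (knight) says "At least one of us is a knave" - this is TRUE because Eve is a knave.
- Eve (knave) says "Bob and I are the same type" - this is FALSE (a lie) because Eve is a knave and Bob is a knight.
- Bob (knight) says "Eve is a knave" - this is TRUE because Eve is a knave.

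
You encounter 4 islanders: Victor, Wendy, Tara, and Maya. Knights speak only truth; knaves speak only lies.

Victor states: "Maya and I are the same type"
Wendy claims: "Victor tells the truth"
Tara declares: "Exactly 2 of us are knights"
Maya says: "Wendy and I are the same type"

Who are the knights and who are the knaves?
Victor is a knight.
Wendy is a knight.
Tara is a knave.
Maya is a knight.

Verification:
- Victor (knight) says "Maya and I are the same type" - this is TRUE because Victor is a knight and Maya is a knight.
- Wendy (knight) says "Victor tells the truth" - this is TRUE because Victor is a knight.
- Tara (knave) says "Exactly 2 of us are knights" - this is FALSE (a lie) because there are 3 knights.
- Maya (knight) says "Wendy and I are the same type" - this is TRUE because Maya is a knight and Wendy is a knight.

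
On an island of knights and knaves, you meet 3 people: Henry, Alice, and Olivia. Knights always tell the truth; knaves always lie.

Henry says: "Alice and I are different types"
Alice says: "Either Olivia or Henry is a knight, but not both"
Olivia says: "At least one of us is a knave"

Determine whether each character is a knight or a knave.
Henry is a knight.
Alice is a knave.
Olivia is a knight.

Verification:
- Henry (knight) says "Alice and I are different types" - this is TRUE because Henry is a knight and Alice is a knave.
- Alice (knave) says "Either Olivia or Henry is a knight, but not both" - this is FALSE (a lie) because Olivia is a knight and Henry is a knight.
- Olivia (knight) says "At least one of us is a knave" - this is TRUE because Alice is a knave.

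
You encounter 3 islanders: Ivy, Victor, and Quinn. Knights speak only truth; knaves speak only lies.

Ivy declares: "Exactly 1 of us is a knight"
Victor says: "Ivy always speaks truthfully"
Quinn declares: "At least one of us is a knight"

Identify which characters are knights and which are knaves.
Ivy is a knave.
Victor is a knave.
Quinn is a knave.

Verification:
- Ivy (knave) says "Exactly 1 of us is a knight" - this is FALSE (a lie) because there are 0 knights.
- Victor (knave) says "Ivy always speaks truthfully" - this is FALSE (a lie) because Ivy is a knave.
- Quinn (knave) says "At least one of us is a knight" - this is FALSE (a lie) because no one is a knight.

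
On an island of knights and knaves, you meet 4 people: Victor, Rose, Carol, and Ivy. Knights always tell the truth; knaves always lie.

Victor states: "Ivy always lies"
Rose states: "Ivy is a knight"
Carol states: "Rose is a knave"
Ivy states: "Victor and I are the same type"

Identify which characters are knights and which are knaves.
Victor is a knight.
Rose is a knave.
Carol is a knight.
Ivy is a knave.

Verification:
- Victor (knight) says "Ivy always lies" - this is TRUE because Ivy is a knave.
- Rose (knave) says "Ivy is a knight" - this is FALSE (a lie) because Ivy is a knave.
- Carol (knight) says "Rose is a knave" - this is TRUE because Rose is a knave.
- Ivy (knave) says "Victor and I are the same type" - this is FALSE (a lie) because Ivy is a knave and Victor is a knight.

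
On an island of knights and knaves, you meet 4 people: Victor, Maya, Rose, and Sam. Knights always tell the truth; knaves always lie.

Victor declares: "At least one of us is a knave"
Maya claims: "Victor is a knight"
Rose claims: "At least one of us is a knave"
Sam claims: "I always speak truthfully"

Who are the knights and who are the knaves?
Victor is a knight.
Maya is a knight.
Rose is a knight.
Sam is a knave.

Verification:
- Victor (knight) says "At least one of us is a knave" - this is TRUE because Sam is a knave.
- Maya (knight) says "Victor is a knight" - this is TRUE because Victor is a knight.
- Rose (knight) says "At least one of us is a knave" - this is TRUE because Sam is a knave.
- Sam (knave) says "I always speak truthfully" - this is FALSE (a lie) because Sam is a knave.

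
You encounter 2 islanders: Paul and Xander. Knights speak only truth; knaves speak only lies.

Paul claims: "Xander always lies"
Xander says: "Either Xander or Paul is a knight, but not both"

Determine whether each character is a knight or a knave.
Paul is a knave.
Xander is a knight.

Verification:
- Paul (knave) says "Xander always lies" - this is FALSE (a lie) because Xander is a knight.
- Xander (knight) says "Either Xander or Paul is a knight, but not both" - this is TRUE because Xander is a knight and Paul is a knave.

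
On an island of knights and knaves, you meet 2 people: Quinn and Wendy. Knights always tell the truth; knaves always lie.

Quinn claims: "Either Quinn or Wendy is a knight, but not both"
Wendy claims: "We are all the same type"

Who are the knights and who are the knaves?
Quinn is a knight.
Wendy is a knave.

Verification:
- Quinn (knight) says "Either Quinn or Wendy is a knight, but not both" - this is TRUE because Quinn is a knight and Wendy is a knave.
- Wendy (knave) says "We are all the same type" - this is FALSE (a lie) because Quinn is a knight and Wendy is a knave.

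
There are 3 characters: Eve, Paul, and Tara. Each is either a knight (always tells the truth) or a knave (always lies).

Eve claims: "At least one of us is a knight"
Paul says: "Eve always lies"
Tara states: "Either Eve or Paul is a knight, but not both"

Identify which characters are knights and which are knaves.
Eve is a knight.
Paul is a knave.
Tara is a knight.

Verification:
- Eve (knight) says "At least one of us is a knight" - this is TRUE because Eve and Tara are knights.
- Paul (knave) says "Eve always lies" - this is FALSE (a lie) because Eve is a knight.
- Tara (knight) says "Either Eve or Paul is a knight, but not both" - this is TRUE because Eve is a knight and Paul is a knave.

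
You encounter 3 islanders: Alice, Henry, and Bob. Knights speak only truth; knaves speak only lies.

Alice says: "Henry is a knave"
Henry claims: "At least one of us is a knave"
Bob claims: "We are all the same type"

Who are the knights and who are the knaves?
Alice is a knave.
Henry is a knight.
Bob is a knave.

Verification:
- Alice (knave) says "Henry is a knave" - this is FALSE (a lie) because Henry is a knight.
- Henry (knight) says "At least one of us is a knave" - this is TRUE because Alice and Bob are knaves.
- Bob (knave) says "We are all the same type" - this is FALSE (a lie) because Henry is a knight and Alice and Bob are knaves.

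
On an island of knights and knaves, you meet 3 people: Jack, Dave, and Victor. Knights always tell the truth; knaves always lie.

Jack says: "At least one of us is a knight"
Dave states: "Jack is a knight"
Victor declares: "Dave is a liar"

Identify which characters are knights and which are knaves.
Jack is a knight.
Dave is a knight.
Victor is a knave.

Verification:
- Jack (knight) says "At least one of us is a knight" - this is TRUE because Jack and Dave are knights.
- Dave (knight) says "Jack is a knight" - this is TRUE because Jack is a knight.
- Victor (knave) says "Dave is a liar" - this is FALSE (a lie) because Dave is a knight.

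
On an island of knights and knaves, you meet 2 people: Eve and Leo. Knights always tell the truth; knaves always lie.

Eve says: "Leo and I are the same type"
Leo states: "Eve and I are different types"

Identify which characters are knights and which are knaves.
Eve is a knave.
Leo is a knight.

Verification:
- Eve (knave) says "Leo and I are the same type" - this is FALSE (a lie) because Eve is a knave and Leo is a knight.
- Leo (knight) says "Eve and I are different types" - this is TRUE because Leo is a knight and Eve is a knave.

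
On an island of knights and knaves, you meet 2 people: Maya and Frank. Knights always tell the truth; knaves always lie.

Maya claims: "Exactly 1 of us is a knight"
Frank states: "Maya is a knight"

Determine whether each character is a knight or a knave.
Maya is a knave.
Frank is a knave.

Verification:
- Maya (knave) says "Exactly 1 of us is a knight" - this is FALSE (a lie) because there are 0 knights.
- Frank (knave) says "Maya is a knight" - this is FALSE (a lie) because Maya is a knave.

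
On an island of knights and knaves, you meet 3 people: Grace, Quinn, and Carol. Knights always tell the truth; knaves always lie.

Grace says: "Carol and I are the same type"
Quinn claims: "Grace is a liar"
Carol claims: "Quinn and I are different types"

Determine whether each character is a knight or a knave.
Grace is a knight.
Quinn is a knave.
Carol is a knight.

Verification:
- Grace (knight) says "Carol and I are the same type" - this is TRUE because Grace is a knight and Carol is a knight.
- Quinn (knave) says "Grace is a liar" - this is FALSE (a lie) because Grace is a knight.
- Carol (knight) says "Quinn and I are different types" - this is TRUE because Carol is a knight and Quinn is a knave.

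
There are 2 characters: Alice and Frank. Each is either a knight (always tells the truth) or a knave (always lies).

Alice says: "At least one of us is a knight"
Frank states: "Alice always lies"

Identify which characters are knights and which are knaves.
Alice is a knight.
Frank is a knave.

Verification:
- Alice (knight) says "At least one of us is a knight" - this is TRUE because Alice is a knight.
- Frank (knave) says "Alice always lies" - this is FALSE (a lie) because Alice is a knight.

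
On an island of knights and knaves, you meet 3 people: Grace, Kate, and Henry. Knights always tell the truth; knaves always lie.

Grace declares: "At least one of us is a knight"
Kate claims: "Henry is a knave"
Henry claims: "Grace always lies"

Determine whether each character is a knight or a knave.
Grace is a knight.
Kate is a knight.
Henry is a knave.

Verification:
- Grace (knight) says "At least one of us is a knight" - this is TRUE because Grace and Kate are knights.
- Kate (knight) says "Henry is a knave" - this is TRUE because Henry is a knave.
- Henry (knave) says "Grace always lies" - this is FALSE (a lie) because Grace is a knight.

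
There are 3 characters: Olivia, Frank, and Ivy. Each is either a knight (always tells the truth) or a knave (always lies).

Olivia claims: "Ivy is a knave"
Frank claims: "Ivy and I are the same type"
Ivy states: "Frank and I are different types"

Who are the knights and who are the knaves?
Olivia is a knave.
Frank is a knave.
Ivy is a knight.

Verification:
- Olivia (knave) says "Ivy is a knave" - this is FALSE (a lie) because Ivy is a knight.
- Frank (knave) says "Ivy and I are the same type" - this is FALSE (a lie) because Frank is a knave and Ivy is a knight.
- Ivy (knight) says "Frank and I are different types" - this is TRUE because Ivy is a knight and Frank is a knave.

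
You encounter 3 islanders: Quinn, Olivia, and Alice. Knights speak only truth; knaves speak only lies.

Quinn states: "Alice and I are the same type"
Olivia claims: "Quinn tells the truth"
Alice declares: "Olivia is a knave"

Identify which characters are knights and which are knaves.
Quinn is a knave.
Olivia is a knave.
Alice is a knight.

Verification:
- Quinn (knave) says "Alice and I are the same type" - this is FALSE (a lie) because Quinn is a knave and Alice is a knight.
- Olivia (knave) says "Quinn tells the truth" - this is FALSE (a lie) because Quinn is a knave.
- Alice (knight) says "Olivia is a knave" - this is TRUE because Olivia is a knave.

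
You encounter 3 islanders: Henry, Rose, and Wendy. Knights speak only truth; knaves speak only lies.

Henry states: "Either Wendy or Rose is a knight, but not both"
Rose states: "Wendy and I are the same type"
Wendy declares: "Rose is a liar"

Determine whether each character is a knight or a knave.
Henry is a knight.
Rose is a knave.
Wendy is a knight.

Verification:
- Henry (knight) says "Either Wendy or Rose is a knight, but not both" - this is TRUE because Wendy is a knight and Rose is a knave.
- Rose (knave) says "Wendy and I are the same type" - this is FALSE (a lie) because Rose is a knave and Wendy is a knight.
- Wendy (knight) says "Rose is a liar" - this is TRUE because Rose is a knave.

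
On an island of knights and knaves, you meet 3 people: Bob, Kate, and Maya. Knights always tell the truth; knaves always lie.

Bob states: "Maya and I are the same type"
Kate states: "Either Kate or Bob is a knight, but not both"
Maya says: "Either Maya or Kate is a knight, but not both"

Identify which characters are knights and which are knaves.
Bob is a knave.
Kate is a knave.
Maya is a knight.

Verification:
- Bob (knave) says "Maya and I are the same type" - this is FALSE (a lie) because Bob is a knave and Maya is a knight.
- Kate (knave) says "Either Kate or Bob is a knight, but not both" - this is FALSE (a lie) because Kate is a knave and Bob is a knave.
- Maya (knight) says "Either Maya or Kate is a knight, but not both" - this is TRUE because Maya is a knight and Kate is a knave.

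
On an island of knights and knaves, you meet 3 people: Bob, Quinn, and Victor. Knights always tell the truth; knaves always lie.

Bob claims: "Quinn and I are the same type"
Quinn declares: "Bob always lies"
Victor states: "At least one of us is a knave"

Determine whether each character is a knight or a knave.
Bob is a knave.
Quinn is a knight.
Victor is a knight.

Verification:
- Bob (knave) says "Quinn and I are the same type" - this is FALSE (a lie) because Bob is a knave and Quinn is a knight.
- Quinn (knight) says "Bob always lies" - this is TRUE because Bob is a knave.
- Victor (knight) says "At least one of us is a knave" - this is TRUE because Bob is a knave.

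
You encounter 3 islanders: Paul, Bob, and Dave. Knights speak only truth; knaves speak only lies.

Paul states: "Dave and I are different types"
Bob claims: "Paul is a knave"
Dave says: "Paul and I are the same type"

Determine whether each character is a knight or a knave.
Paul is a knight.
Bob is a knave.
Dave is a knave.

Verification:
- Paul (knight) says "Dave and I are different types" - this is TRUE because Paul is a knight and Dave is a knave.
- Bob (knave) says "Paul is a knave" - this is FALSE (a lie) because Paul is a knight.
- Dave (knave) says "Paul and I are the same type" - this is FALSE (a lie) because Dave is a knave and Paul is a knight.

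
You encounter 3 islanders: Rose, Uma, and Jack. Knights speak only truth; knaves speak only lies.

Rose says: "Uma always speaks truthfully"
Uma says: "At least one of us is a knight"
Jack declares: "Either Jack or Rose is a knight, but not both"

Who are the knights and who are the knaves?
Rose is a knave.
Uma is a knave.
Jack is a knave.

Verification:
- Rose (knave) says "Uma always speaks truthfully" - this is FALSE (a lie) because Uma is a knave.
- Uma (knave) says "At least one of us is a knight" - this is FALSE (a lie) because no one is a knight.
- Jack (knave) says "Either Jack or Rose is a knight, but not both" - this is FALSE (a lie) because Jack is a knave and Rose is a knave.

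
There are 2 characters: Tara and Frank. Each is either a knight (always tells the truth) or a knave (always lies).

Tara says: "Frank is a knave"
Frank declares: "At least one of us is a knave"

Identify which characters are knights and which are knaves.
Tara is a knave.
Frank is a knight.

Verification:
- Tara (knave) says "Frank is a knave" - this is FALSE (a lie) because Frank is a knight.
- Frank (knight) says "At least one of us is a knave" - this is TRUE because Tara is a knave.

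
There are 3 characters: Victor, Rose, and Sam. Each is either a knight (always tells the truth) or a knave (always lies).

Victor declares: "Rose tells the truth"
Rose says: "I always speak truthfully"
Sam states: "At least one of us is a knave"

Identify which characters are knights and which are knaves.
Victor is a knave.
Rose is a knave.
Sam is a knight.

Verification:
- Victor (knave) says "Rose tells the truth" - this is FALSE (a lie) because Rose is a knave.
- Rose (knave) says "I always speak truthfully" - this is FALSE (a lie) because Rose is a knave.
- Sam (knight) says "At least one of us is a knave" - this is TRUE because Victor and Rose are knaves.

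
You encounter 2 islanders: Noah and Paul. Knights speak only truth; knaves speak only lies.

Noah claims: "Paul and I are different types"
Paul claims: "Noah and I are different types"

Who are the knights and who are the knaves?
Noah is a knave.
Paul is a knave.

Verification:
- Noah (knave) says "Paul and I are different types" - this is FALSE (a lie) because Noah is a knave and Paul is a knave.
- Paul (knave) says "Noah and I are different types" - this is FALSE (a lie) because Paul is a knave and Noah is a knave.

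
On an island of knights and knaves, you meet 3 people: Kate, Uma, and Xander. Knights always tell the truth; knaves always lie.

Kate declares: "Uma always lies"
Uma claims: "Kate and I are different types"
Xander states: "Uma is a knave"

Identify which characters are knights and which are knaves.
Kate is a knave.
Uma is a knight.
Xander is a knave.

Verification:
- Kate (knave) says "Uma always lies" - this is FALSE (a lie) because Uma is a knight.
- Uma (knight) says "Kate and I are different types" - this is TRUE because Uma is a knight and Kate is a knave.
- Xander (knave) says "Uma is a knave" - this is FALSE (a lie) because Uma is a knight.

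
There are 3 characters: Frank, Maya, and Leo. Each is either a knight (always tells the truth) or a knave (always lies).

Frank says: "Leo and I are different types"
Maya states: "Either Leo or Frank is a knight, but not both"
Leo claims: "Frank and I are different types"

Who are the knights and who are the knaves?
Frank is a knave.
Maya is a knave.
Leo is a knave.

Verification:
- Frank (knave) says "Leo and I are different types" - this is FALSE (a lie) because Frank is a knave and Leo is a knave.
- Maya (knave) says "Either Leo or Frank is a knight, but not both" - this is FALSE (a lie) because Leo is a knave and Frank is a knave.
- Leo (knave) says "Frank and I are different types" - this is FALSE (a lie) because Leo is a knave and Frank is a knave.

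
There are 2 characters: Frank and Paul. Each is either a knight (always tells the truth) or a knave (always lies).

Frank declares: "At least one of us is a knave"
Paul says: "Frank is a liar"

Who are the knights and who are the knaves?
Frank is a knight.
Paul is a knave.

Verification:
- Frank (knight) says "At least one of us is a knave" - this is TRUE because Paul is a knave.
- Paul (knave) says "Frank is a liar" - this is FALSE (a lie) because Frank is a knight.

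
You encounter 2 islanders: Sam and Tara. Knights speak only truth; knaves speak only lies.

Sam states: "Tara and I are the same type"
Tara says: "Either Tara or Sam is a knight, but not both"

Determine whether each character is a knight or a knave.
Sam is a knave.
Tara is a knight.

Verification:
- Sam (knave) says "Tara and I are the same type" - this is FALSE (a lie) because Sam is a knave and Tara is a knight.
- Tara (knight) says "Either Tara or Sam is a knight, but not both" - this is TRUE because Tara is a knight and Sam is a knave.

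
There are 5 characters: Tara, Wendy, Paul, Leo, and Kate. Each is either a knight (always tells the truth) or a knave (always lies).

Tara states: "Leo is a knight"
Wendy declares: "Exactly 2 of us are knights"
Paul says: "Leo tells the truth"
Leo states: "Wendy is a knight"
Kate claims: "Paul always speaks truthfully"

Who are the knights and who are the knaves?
Tara is a knave.
Wendy is a knave.
Paul is a knave.
Leo is a knave.
Kate is a knave.

Verification:
- Tara (knave) says "Leo is a knight" - this is FALSE (a lie) because Leo is a knave.
- Wendy (knave) says "Exactly 2 of us are knights" - this is FALSE (a lie) because there are 0 knights.
- Paul (knave) says "Leo tells the truth" - this is FALSE (a lie) because Leo is a knave.
- Leo (knave) says "Wendy is a knight" - this is FALSE (a lie) because Wendy is a knave.
- Kate (knave) says "Paul always speaks truthfully" - this is FALSE (a lie) because Paul is a knave.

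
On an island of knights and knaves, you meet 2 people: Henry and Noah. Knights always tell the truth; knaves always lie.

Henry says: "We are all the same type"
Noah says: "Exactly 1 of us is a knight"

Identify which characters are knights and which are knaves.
Henry is a knave.
Noah is a knight.

Verification:
- Henry (knave) says "We are all the same type" - this is FALSE (a lie) because Noah is a knight and Henry is a knave.
- Noah (knight) says "Exactly 1 of us is a knight" - this is TRUE because there are 1 knights.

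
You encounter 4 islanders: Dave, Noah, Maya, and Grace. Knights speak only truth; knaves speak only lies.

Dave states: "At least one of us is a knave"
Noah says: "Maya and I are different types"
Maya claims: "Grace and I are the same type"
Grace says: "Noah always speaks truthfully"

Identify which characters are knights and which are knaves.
Dave is a knight.
Noah is a knight.
Maya is a knave.
Grace is a knight.

Verification:
- Dave (knight) says "At least one of us is a knave" - this is TRUE because Maya is a knave.
- Noah (knight) says "Maya and I are different types" - this is TRUE because Noah is a knight and Maya is a knave.
- Maya (knave) says "Grace and I are the same type" - this is FALSE (a lie) because Maya is a knave and Grace is a knight.
- Grace (knight) says "Noah always speaks truthfully" - this is TRUE because Noah is a knight.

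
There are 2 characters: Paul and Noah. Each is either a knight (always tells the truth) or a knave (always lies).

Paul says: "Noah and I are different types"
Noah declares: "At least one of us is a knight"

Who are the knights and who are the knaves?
Paul is a knave.
Noah is a knave.

Verification:
- Paul (knave) says "Noah and I are different types" - this is FALSE (a lie) because Paul is a knave and Noah is a knave.
- Noah (knave) says "At least one of us is a knight" - this is FALSE (a lie) because no one is a knight.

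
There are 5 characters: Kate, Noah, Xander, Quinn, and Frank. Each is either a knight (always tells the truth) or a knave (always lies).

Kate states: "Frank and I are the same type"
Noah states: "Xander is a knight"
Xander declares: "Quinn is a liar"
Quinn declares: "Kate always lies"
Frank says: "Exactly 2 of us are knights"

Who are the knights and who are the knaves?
Kate is a knave.
Noah is a knave.
Xander is a knave.
Quinn is a knight.
Frank is a knight.

Verification:
- Kate (knave) says "Frank and I are the same type" - this is FALSE (a lie) because Kate is a knave and Frank is a knight.
- Noah (knave) says "Xander is a knight" - this is FALSE (a lie) because Xander is a knave.
- Xander (knave) says "Quinn is a liar" - this is FALSE (a lie) because Quinn is a knight.
- Quinn (knight) says "Kate always lies" - this is TRUE because Kate is a knave.
- Frank (knight) says "Exactly 2 of us are knights" - this is TRUE because there are 2 knights.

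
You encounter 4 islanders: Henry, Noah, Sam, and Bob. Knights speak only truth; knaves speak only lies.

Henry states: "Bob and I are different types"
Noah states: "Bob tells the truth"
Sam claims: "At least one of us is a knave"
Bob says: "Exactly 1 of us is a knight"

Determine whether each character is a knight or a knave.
Henry is a knight.
Noah is a knave.
Sam is a knight.
Bob is a knave.

Verification:
- Henry (knight) says "Bob and I are different types" - this is TRUE because Henry is a knight and Bob is a knave.
- Noah (knave) says "Bob tells the truth" - this is FALSE (a lie) because Bob is a knave.
- Sam (knight) says "At least one of us is a knave" - this is TRUE because Noah and Bob are knaves.
- Bob (knave) says "Exactly 1 of us is a knight" - this is FALSE (a lie) because there are 2 knights.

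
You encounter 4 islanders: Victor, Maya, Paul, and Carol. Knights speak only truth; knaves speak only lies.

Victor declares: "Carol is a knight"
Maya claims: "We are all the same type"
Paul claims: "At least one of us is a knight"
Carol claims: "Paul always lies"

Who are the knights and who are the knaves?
Victor is a knave.
Maya is a knave.
Paul is a knight.
Carol is a knave.

Verification:
- Victor (knave) says "Carol is a knight" - this is FALSE (a lie) because Carol is a knave.
- Maya (knave) says "We are all the same type" - this is FALSE (a lie) because Paul is a knight and Victor, Maya, and Carol are knaves.
- Paul (knight) says "At least one of us is a knight" - this is TRUE because Paul is a knight.
- Carol (knave) says "Paul always lies" - this is FALSE (a lie) because Paul is a knight.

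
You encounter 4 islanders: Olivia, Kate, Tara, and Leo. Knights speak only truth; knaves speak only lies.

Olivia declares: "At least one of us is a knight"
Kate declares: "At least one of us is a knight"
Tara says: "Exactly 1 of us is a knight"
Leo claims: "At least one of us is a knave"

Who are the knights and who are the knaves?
Olivia is a knight.
Kate is a knight.
Tara is a knave.
Leo is a knight.

Verification:
- Olivia (knight) says "At least one of us is a knight" - this is TRUE because Olivia, Kate, and Leo are knights.
- Kate (knight) says "At least one of us is a knight" - this is TRUE because Olivia, Kate, and Leo are knights.
- Tara (knave) says "Exactly 1 of us is a knight" - this is FALSE (a lie) because there are 3 knights.
- Leo (knight) says "At least one of us is a knave" - this is TRUE because Tara is a knave.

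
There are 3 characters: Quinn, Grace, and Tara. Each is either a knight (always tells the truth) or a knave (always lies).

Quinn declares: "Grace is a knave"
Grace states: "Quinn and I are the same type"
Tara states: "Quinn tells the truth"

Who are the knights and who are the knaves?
Quinn is a knight.
Grace is a knave.
Tara is a knight.

Verification:
- Quinn (knight) says "Grace is a knave" - this is TRUE because Grace is a knave.
- Grace (knave) says "Quinn and I are the same type" - this is FALSE (a lie) because Grace is a knave and Quinn is a knight.
- Tara (knight) says "Quinn tells the truth" - this is TRUE because Quinn is a knight.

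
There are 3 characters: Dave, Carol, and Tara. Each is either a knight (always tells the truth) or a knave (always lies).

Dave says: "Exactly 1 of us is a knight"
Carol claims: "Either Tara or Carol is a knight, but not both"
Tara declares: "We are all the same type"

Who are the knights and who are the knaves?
Dave is a knight.
Carol is a knave.
Tara is a knave.

Verification:
- Dave (knight) says "Exactly 1 of us is a knight" - this is TRUE because there are 1 knights.
- Carol (knave) says "Either Tara or Carol is a knight, but not both" - this is FALSE (a lie) because Tara is a knave and Carol is a knave.
- Tara (knave) says "We are all the same type" - this is FALSE (a lie) because Dave is a knight and Carol and Tara are knaves.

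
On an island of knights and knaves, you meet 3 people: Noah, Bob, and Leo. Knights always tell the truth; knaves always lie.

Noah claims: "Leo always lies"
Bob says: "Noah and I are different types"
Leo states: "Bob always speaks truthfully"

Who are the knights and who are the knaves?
Noah is a knave.
Bob is a knight.
Leo is a knight.

Verification:
- Noah (knave) says "Leo always lies" - this is FALSE (a lie) because Leo is a knight.
- Bob (knight) says "Noah and I are different types" - this is TRUE because Bob is a knight and Noah is a knave.
- Leo (knight) says "Bob always speaks truthfully" - this is TRUE because Bob is a knight.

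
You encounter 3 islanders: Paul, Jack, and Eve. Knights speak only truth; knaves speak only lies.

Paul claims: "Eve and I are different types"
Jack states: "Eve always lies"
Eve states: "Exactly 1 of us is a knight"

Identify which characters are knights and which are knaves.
Paul is a knight.
Jack is a knight.
Eve is a knave.

Verification:
- Paul (knight) says "Eve and I are different types" - this is TRUE because Paul is a knight and Eve is a knave.
- Jack (knight) says "Eve always lies" - this is TRUE because Eve is a knave.
- Eve (knave) says "Exactly 1 of us is a knight" - this is FALSE (a lie) because there are 2 knights.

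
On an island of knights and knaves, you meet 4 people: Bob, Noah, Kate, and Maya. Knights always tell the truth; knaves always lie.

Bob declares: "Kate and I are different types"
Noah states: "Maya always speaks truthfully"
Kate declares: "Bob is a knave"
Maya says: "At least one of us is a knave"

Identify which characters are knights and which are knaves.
Bob is a knight.
Noah is a knight.
Kate is a knave.
Maya is a knight.

Verification:
- Bob (knight) says "Kate and I are different types" - this is TRUE because Bob is a knight and Kate is a knave.
- Noah (knight) says "Maya always speaks truthfully" - this is TRUE because Maya is a knight.
- Kate (knave) says "Bob is a knave" - this is FALSE (a lie) because Bob is a knight.
- Maya (knight) says "At least one of us is a knave" - this is TRUE because Kate is a knave.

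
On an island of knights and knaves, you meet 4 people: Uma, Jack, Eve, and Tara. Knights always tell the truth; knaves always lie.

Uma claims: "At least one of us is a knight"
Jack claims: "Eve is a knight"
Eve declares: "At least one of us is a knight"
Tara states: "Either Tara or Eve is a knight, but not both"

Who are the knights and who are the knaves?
Uma is a knave.
Jack is a knave.
Eve is a knave.
Tara is a knave.

Verification:
- Uma (knave) says "At least one of us is a knight" - this is FALSE (a lie) because no one is a knight.
- Jack (knave) says "Eve is a knight" - this is FALSE (a lie) because Eve is a knave.
- Eve (knave) says "At least one of us is a knight" - this is FALSE (a lie) because no one is a knight.
- Tara (knave) says "Either Tara or Eve is a knight, but not both" - this is FALSE (a lie) because Tara is a knave and Eve is a knave.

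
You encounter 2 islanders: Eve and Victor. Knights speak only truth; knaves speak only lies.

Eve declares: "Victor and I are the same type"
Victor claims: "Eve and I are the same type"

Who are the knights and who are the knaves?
Eve is a knight.
Victor is a knight.

Verification:
- Eve (knight) says "Victor and I are the same type" - this is TRUE because Eve is a knight and Victor is a knight.
- Victor (knight) says "Eve and I are the same type" - this is TRUE because Victor is a knight and Eve is a knight.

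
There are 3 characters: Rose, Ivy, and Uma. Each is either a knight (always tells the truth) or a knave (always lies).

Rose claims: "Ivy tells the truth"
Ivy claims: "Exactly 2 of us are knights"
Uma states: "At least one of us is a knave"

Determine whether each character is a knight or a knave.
Rose is a knave.
Ivy is a knave.
Uma is a knight.

Verification:
- Rose (knave) says "Ivy tells the truth" - this is FALSE (a lie) because Ivy is a knave.
- Ivy (knave) says "Exactly 2 of us are knights" - this is FALSE (a lie) because there are 1 knights.
- Uma (knight) says "At least one of us is a knave" - this is TRUE because Rose and Ivy are knaves.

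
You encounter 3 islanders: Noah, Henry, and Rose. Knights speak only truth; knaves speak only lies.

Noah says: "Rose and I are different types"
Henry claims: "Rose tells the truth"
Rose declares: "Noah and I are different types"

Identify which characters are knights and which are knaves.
Noah is a knave.
Henry is a knave.
Rose is a knave.

Verification:
- Noah (knave) says "Rose and I are different types" - this is FALSE (a lie) because Noah is a knave and Rose is a knave.
- Henry (knave) says "Rose tells the truth" - this is FALSE (a lie) because Rose is a knave.
- Rose (knave) says "Noah and I are different types" - this is FALSE (a lie) because Rose is a knave and Noah is a knave.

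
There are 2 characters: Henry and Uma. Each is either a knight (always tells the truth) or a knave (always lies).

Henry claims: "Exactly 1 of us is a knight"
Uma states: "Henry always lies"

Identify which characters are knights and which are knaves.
Henry is a knight.
Uma is a knave.

Verification:
- Henry (knight) says "Exactly 1 of us is a knight" - this is TRUE because there are 1 knights.
- Uma (knave) says "Henry always lies" - this is FALSE (a lie) because Henry is a knight.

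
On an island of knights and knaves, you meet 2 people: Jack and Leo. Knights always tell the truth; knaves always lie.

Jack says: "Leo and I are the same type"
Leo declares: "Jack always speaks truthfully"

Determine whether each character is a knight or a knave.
Jack is a knight.
Leo is a knight.

Verification:
- Jack (knight) says "Leo and I are the same type" - this is TRUE because Jack is a knight and Leo is a knight.
- Leo (knight) says "Jack always speaks truthfully" - this is TRUE because Jack is a knight.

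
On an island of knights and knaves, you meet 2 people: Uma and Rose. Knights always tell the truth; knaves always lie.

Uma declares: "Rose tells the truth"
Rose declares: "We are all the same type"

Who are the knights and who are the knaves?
Uma is a knight.
Rose is a knight.

Verification:
- Uma (knight) says "Rose tells the truth" - this is TRUE because Rose is a knight.
- Rose (knight) says "We are all the same type" - this is TRUE because Uma and Rose are knights.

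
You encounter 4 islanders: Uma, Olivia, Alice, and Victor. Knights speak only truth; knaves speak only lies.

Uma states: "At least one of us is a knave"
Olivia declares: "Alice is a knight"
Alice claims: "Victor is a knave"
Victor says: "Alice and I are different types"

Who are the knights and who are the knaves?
Uma is a knight.
Olivia is a knave.
Alice is a knave.
Victor is a knight.

Verification:
- Uma (knight) says "At least one of us is a knave" - this is TRUE because Olivia and Alice are knaves.
- Olivia (knave) says "Alice is a knight" - this is FALSE (a lie) because Alice is a knave.
- Alice (knave) says "Victor is a knave" - this is FALSE (a lie) because Victor is a knight.
- Victor (knight) says "Alice and I are different types" - this is TRUE because Victor is a knight and Alice is a knave.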